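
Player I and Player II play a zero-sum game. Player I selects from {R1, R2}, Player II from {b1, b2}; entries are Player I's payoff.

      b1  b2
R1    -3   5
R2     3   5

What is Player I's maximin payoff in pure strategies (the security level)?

3

Row minima: R1 → -3, R2 → 3.
The best of these is 3.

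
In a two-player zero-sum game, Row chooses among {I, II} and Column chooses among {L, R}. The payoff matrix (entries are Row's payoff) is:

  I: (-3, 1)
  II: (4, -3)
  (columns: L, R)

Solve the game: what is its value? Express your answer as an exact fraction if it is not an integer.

-5/11

Row minima: I → -3, II → -3; maximin = -3.
Column maxima: L → 4, R → 1; minimax = 1.
-3 ≠ 1, so there is no saddle point; optimal play is mixed.
Let Row play I with probability p. Expected payoff against L: (-3)p + 4(1−p) = −7p + 4; against R: 1p + (-3)(1−p) = 4p − 3.
Setting these equal: −7p + 4 = 4p − 3 ⇒ −11p = -7 ⇒ p = 7/11, and the value is (-7)·(7/11) + 4 = -5/11.
For Column: with q = P(L), equating I's and II's payoffs gives −4q + 1 = 7q − 3 ⇒ q = 4/11.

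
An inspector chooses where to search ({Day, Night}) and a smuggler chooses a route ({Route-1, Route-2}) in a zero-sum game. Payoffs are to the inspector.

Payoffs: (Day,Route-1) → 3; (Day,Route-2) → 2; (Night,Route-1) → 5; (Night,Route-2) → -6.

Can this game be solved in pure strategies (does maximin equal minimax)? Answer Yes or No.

Yes

Row minima: Day → 2, Night → -6; maximin = 2.
Column maxima: Route-1 → 5, Route-2 → 2; minimax = 2.
maximin = minimax = 2, so a saddle point exists.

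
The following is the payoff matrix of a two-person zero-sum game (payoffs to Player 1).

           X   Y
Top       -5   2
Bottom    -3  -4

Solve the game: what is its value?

Row minima: Top → -5, Bottom → -4; maximin = -4.
Column maxima: X → -3, Y → 2; minimax = -3.
-4 ≠ -3, so there is no saddle point; optimal play is mixed.
Let Player 1 play Top with probability p. Expected payoff against X: (-5)p + (-3)(1−p) = −2p − 3; against Y: 2p + (-4)(1−p) = 6p − 4.
Setting these equal: −2p − 3 = 6p − 4 ⇒ −8p = -1 ⇒ p = 1/8, and the value is (-2)·(1/8) − 3 = -13/4.
For Player 2: with q = P(X), equating Top's and Bottom's payoffs gives −7q + 2 = q − 4 ⇒ q = 3/4.

-13/4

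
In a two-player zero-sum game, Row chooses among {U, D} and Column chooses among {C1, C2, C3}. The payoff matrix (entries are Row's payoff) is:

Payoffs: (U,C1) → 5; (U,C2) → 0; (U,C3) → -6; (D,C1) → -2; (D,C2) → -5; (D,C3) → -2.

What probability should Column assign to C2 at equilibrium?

Row minima: U → -6, D → -5; maximin = -5.
Column maxima: C1 → 5, C2 → 0, C3 → -2; minimax = -2.
-5 ≠ -2, so there is no saddle point; optimal play is mixed.
C1 is strictly dominated by C2 (it gives Row strictly more in every row), so Column never plays it.
On the remaining 2×2 (U, D vs C2, C3):
Let Row play U with probability p. Expected payoff against C2: 0p + (-5)(1−p) = 5p − 5; against C3: (-6)p + (-2)(1−p) = −4p − 2.
Setting these equal: 5p − 5 = −4p − 2 ⇒ 9p = 3 ⇒ p = 1/3, and the value is (5)·(1/3) − 5 = -10/3.
For Column: with q = P(C2), equating U's and D's payoffs gives 6q − 6 = −3q − 2 ⇒ q = 4/9.

4/9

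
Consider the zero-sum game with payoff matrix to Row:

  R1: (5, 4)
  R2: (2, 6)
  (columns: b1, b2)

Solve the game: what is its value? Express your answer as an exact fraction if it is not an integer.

22/5

Row minima: R1 → 4, R2 → 2; maximin = 4.
Column maxima: b1 → 5, b2 → 6; minimax = 5.
4 ≠ 5, so there is no saddle point; optimal play is mixed.
Let Row play R1 with probability p. Expected payoff against b1: 5p + 2(1−p) = 3p + 2; against b2: 4p + 6(1−p) = −2p + 6.
Setting these equal: 3p + 2 = −2p + 6 ⇒ 5p = 4 ⇒ p = 4/5, and the value is (3)·(4/5) + 2 = 22/5.
For Column: with q = P(b1), equating R1's and R2's payoffs gives q + 4 = −4q + 6 ⇒ q = 2/5.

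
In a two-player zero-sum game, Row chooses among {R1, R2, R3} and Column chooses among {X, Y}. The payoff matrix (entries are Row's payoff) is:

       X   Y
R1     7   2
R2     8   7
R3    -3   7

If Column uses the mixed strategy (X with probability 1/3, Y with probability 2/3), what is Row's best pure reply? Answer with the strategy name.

R2

Expected payoff of R1: (1/3)·7 + (2/3)·2 = 11/3.
Expected payoff of R2: (1/3)·8 + (2/3)·7 = 22/3.
Expected payoff of R3: (1/3)·(-3) + (2/3)·7 = 11/3.
The largest is 22/3, so Row's best response is R2.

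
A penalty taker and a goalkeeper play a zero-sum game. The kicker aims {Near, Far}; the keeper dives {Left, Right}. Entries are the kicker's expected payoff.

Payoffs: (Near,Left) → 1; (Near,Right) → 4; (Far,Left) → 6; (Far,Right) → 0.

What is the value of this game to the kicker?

8/3

Row minima: Near → 1, Far → 0; maximin = 1.
Column maxima: Left → 6, Right → 4; minimax = 4.
1 ≠ 4, so there is no saddle point; optimal play is mixed.
Let the kicker play Near with probability p. Expected payoff against Left: 1p + 6(1−p) = −5p + 6; against Right: 4p + 0(1−p) = 4p.
Setting these equal: −5p + 6 = 4p ⇒ −9p = -6 ⇒ p = 2/3, and the value is (-5)·(2/3) + 6 = 8/3.
For the keeper: with q = P(Left), equating Near's and Far's payoffs gives −3q + 4 = 6q ⇒ q = 4/9.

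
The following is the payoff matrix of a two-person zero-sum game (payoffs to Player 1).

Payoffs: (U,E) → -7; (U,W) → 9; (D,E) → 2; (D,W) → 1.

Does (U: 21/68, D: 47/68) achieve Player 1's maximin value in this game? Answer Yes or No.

No

Against E this mix gives (21/68)·(-7) + (47/68)·2 = -53/68.
Against W this mix gives (21/68)·9 + (47/68)·1 = 59/17.
Player 2 will play E, holding Player 1 to -53/68. Shifting weight toward the row that does better against E would raise this floor (the equalizing mix achieves 25/17 against both E and W), so the proposed strategy is not optimal.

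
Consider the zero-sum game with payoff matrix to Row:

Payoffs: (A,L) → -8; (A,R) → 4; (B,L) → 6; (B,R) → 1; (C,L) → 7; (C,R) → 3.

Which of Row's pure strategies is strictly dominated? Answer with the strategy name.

C gives a strictly higher payoff than B against every column: 7 > 6, 3 > 1.
So B is strictly dominated and Row never plays it.

B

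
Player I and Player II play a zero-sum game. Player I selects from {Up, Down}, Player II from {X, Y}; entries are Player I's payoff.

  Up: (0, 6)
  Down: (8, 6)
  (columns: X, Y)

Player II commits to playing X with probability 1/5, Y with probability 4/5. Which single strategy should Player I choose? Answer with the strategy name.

Down

Expected payoff of Up: (1/5)·0 + (4/5)·6 = 24/5.
Expected payoff of Down: (1/5)·8 + (4/5)·6 = 32/5.
The largest is 32/5, so Player I's best response is Down.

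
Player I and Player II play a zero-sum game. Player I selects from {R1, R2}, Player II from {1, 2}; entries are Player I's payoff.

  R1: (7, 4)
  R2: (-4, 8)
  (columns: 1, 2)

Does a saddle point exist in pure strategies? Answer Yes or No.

Row minima: R1 → 4, R2 → -4; maximin = 4.
Column maxima: 1 → 7, 2 → 8; minimax = 7.
4 ≠ 7, so no pure-strategy equilibrium exists.

No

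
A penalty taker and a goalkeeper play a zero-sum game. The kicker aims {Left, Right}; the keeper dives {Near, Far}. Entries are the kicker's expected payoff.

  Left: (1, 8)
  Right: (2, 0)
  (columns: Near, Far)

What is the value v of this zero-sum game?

16/9

Row minima: Left → 1, Right → 0; maximin = 1.
Column maxima: Near → 2, Far → 8; minimax = 2.
1 ≠ 2, so there is no saddle point; optimal play is mixed.
Let the kicker play Left with probability p. Expected payoff against Near: 1p + 2(1−p) = −p + 2; against Far: 8p + 0(1−p) = 8p.
Setting these equal: −p + 2 = 8p ⇒ −9p = -2 ⇒ p = 2/9, and the value is (-1)·(2/9) + 2 = 16/9.
For the keeper: with q = P(Near), equating Left's and Right's payoffs gives −7q + 8 = 2q ⇒ q = 8/9.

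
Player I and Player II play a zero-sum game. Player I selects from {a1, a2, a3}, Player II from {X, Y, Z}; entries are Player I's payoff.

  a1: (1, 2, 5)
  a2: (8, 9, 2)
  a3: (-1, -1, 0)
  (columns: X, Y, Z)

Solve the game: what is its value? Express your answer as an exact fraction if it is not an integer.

19/5

Row minima: a1 → 1, a2 → 2, a3 → -1; maximin = 2.
Column maxima: X → 8, Y → 9, Z → 5; minimax = 5.
2 ≠ 5, so there is no saddle point; optimal play is mixed.
a3 is strictly dominated by a1, so Player I never plays it.
With a3 eliminated, Y is strictly dominated by X (it gives Player I strictly more in every remaining row), so Player II never plays it.
On the remaining 2×2 (a1, a2 vs X, Z):
Let Player I play a1 with probability p. Expected payoff against X: 1p + 8(1−p) = −7p + 8; against Z: 5p + 2(1−p) = 3p + 2.
Setting these equal: −7p + 8 = 3p + 2 ⇒ −10p = -6 ⇒ p = 3/5, and the value is (-7)·(3/5) + 8 = 19/5.
For Player II: with q = P(X), equating a1's and a2's payoffs gives −4q + 5 = 6q + 2 ⇒ q = 3/10.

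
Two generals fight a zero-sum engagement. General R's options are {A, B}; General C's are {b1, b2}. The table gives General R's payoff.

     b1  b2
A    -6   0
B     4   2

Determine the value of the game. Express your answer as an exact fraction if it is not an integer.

2

Row minima: A → -6, B → 2; maximin = 2.
Column maxima: b1 → 4, b2 → 2; minimax = 2.
Since maximin = minimax = 2, there is a saddle point and the value is 2.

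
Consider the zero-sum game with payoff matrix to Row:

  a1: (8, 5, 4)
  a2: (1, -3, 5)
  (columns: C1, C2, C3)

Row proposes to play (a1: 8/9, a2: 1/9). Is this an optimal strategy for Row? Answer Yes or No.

Against C1 this mix gives (8/9)·8 + (1/9)·1 = 65/9.
Against C2 this mix gives (8/9)·5 + (1/9)·(-3) = 37/9.
Against C3 this mix gives (8/9)·4 + (1/9)·5 = 37/9.
All of Column's active replies (C2, C3) yield 37/9, and no column does worse for Row. The mix makes Column indifferent and guarantees 37/9, so it is optimal.

Yes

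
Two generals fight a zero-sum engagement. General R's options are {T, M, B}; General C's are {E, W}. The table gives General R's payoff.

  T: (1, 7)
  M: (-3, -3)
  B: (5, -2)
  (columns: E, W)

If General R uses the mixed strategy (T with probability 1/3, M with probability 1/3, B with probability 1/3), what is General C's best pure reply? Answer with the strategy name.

If General C plays E, General R's expected payoff is (1/3)·1 + (1/3)·(-3) + (1/3)·5 = 1.
If General C plays W, General R's expected payoff is (1/3)·7 + (1/3)·(-3) + (1/3)·(-2) = 2/3.
General C minimizes General R's payoff; the smallest is 2/3, so the best response is W.

W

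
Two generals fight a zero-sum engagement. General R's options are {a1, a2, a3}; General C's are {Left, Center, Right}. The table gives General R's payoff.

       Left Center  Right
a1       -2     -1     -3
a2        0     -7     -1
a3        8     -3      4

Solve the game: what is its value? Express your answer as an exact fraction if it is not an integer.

Row minima: a1 → -3, a2 → -7, a3 → -3; maximin = -3.
Column maxima: Left → 8, Center → -1, Right → 4; minimax = -1.
-3 ≠ -1, so there is no saddle point; optimal play is mixed.
a2 is strictly dominated by a3, so General R never plays it.
Left is strictly dominated by Right (it gives General R strictly more in every row), so General C never plays it.
On the remaining 2×2 (a1, a3 vs Center, Right):
Let General R play a1 with probability p. Expected payoff against Center: (-1)p + (-3)(1−p) = 2p − 3; against Right: (-3)p + 4(1−p) = −7p + 4.
Setting these equal: 2p − 3 = −7p + 4 ⇒ 9p = 7 ⇒ p = 7/9, and the value is (2)·(7/9) − 3 = -13/9.
For General C: with q = P(Center), equating a1's and a3's payoffs gives 2q − 3 = −7q + 4 ⇒ q = 7/9.

-13/9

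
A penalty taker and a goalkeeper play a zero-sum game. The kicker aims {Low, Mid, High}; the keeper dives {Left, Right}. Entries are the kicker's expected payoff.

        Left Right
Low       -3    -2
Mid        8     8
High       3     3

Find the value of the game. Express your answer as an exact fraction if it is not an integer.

8

Row minima: Low → -3, Mid → 8, High → 3; maximin = 8.
Column maxima: Left → 8, Right → 8; minimax = 8.
Since maximin = minimax = 8, there is a saddle point and the value is 8.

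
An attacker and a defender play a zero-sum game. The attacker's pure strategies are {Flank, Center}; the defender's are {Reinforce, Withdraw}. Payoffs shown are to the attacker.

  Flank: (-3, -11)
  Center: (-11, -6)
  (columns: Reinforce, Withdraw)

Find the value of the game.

-103/13

Row minima: Flank → -11, Center → -11; maximin = -11.
Column maxima: Reinforce → -3, Withdraw → -6; minimax = -6.
-11 ≠ -6, so there is no saddle point; optimal play is mixed.
Let the attacker play Flank with probability p. Expected payoff against Reinforce: (-3)p + (-11)(1−p) = 8p − 11; against Withdraw: (-11)p + (-6)(1−p) = −5p − 6.
Setting these equal: 8p − 11 = −5p − 6 ⇒ 13p = 5 ⇒ p = 5/13, and the value is (8)·(5/13) − 11 = -103/13.
For the defender: with q = P(Reinforce), equating Flank's and Center's payoffs gives 8q − 11 = −5q − 6 ⇒ q = 5/13.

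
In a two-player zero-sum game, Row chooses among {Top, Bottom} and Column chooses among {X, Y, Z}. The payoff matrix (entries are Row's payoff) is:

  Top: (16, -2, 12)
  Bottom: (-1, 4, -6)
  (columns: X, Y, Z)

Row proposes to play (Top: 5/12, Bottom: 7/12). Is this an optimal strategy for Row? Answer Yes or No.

Against X this mix gives (5/12)·16 + (7/12)·(-1) = 73/12.
Against Y this mix gives (5/12)·(-2) + (7/12)·4 = 3/2.
Against Z this mix gives (5/12)·12 + (7/12)·(-6) = 3/2.
All of Column's active replies (Y, Z) yield 3/2, and no column does worse for Row. The mix makes Column indifferent and guarantees 3/2, so it is optimal.

Yes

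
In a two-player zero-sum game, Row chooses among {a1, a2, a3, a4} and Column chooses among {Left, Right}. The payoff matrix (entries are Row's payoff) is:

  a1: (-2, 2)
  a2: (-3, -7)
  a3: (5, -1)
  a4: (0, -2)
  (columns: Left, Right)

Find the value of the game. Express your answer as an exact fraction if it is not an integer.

4/5

Row minima: a1 → -2, a2 → -7, a3 → -1, a4 → -2; maximin = -1.
Column maxima: Left → 5, Right → 2; minimax = 2.
-1 ≠ 2, so there is no saddle point; optimal play is mixed.
a2 is strictly dominated by a1, so Row never plays it.
a4 is strictly dominated by a3, so Row never plays it.
On the remaining 2×2 (a1, a3 vs Left, Right):
Let Row play a1 with probability p. Expected payoff against Left: (-2)p + 5(1−p) = −7p + 5; against Right: 2p + (-1)(1−p) = 3p − 1.
Setting these equal: −7p + 5 = 3p − 1 ⇒ −10p = -6 ⇒ p = 3/5, and the value is (-7)·(3/5) + 5 = 4/5.
For Column: with q = P(Left), equating a1's and a3's payoffs gives −4q + 2 = 6q − 1 ⇒ q = 3/10.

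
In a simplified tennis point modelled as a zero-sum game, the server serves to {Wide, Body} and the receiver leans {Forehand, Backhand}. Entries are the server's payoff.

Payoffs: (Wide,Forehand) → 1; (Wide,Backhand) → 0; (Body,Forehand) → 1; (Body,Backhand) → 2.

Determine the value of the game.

1

Row minima: Wide → 0, Body → 1; maximin = 1.
Column maxima: Forehand → 1, Backhand → 2; minimax = 1.
Since maximin = minimax = 1, there is a saddle point and the value is 1.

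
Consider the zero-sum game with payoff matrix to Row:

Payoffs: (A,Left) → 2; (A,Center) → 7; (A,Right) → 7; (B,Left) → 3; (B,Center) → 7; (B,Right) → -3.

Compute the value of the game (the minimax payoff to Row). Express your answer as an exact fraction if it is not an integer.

27/11

Row minima: A → 2, B → -3; maximin = 2.
Column maxima: Left → 3, Center → 7, Right → 7; minimax = 3.
2 ≠ 3, so there is no saddle point; optimal play is mixed.
Center is strictly dominated by Left (it gives Row strictly more in every row), so Column never plays it.
On the remaining 2×2 (A, B vs Left, Right):
Let Row play A with probability p. Expected payoff against Left: 2p + 3(1−p) = −p + 3; against Right: 7p + (-3)(1−p) = 10p − 3.
Setting these equal: −p + 3 = 10p − 3 ⇒ −11p = -6 ⇒ p = 6/11, and the value is (-1)·(6/11) + 3 = 27/11.
For Column: with q = P(Left), equating A's and B's payoffs gives −5q + 7 = 6q − 3 ⇒ q = 10/11.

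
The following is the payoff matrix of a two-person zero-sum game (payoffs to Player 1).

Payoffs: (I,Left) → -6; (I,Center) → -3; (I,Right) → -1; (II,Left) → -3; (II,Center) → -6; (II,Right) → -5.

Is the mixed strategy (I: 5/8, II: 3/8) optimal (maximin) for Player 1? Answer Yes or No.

Against Left this mix gives (5/8)·(-6) + (3/8)·(-3) = -39/8.
Against Center this mix gives (5/8)·(-3) + (3/8)·(-6) = -33/8.
Against Right this mix gives (5/8)·(-1) + (3/8)·(-5) = -5/2.
Player 2 will play Left, holding Player 1 to -39/8. Shifting weight toward the row that does better against Left would raise this floor (the equalizing mix achieves -9/2 against both Left and Center), so the proposed strategy is not optimal.

No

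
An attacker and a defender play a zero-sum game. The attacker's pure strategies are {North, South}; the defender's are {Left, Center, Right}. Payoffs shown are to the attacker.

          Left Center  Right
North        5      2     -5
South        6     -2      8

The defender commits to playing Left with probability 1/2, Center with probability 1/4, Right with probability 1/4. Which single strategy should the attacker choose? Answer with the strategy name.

South

Expected payoff of North: (1/2)·5 + (1/4)·2 + (1/4)·(-5) = 7/4.
Expected payoff of South: (1/2)·6 + (1/4)·(-2) + (1/4)·8 = 9/2.
The largest is 9/2, so the attacker's best response is South.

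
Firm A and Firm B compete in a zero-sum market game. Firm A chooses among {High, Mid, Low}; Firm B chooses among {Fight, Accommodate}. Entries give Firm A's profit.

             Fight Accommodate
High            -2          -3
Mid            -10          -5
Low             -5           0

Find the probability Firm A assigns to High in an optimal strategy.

5/6

Row minima: High → -3, Mid → -10, Low → -5; maximin = -3.
Column maxima: Fight → -2, Accommodate → 0; minimax = -2.
-3 ≠ -2, so there is no saddle point; optimal play is mixed.
Mid is strictly dominated by High, so Firm A never plays it.
On the remaining 2×2 (High, Low vs Fight, Accommodate):
Let Firm A play High with probability p. Expected payoff against Fight: (-2)p + (-5)(1−p) = 3p − 5; against Accommodate: (-3)p + 0(1−p) = −3p.
Setting these equal: 3p − 5 = −3p ⇒ 6p = 5 ⇒ p = 5/6, and the value is (3)·(5/6) − 5 = -5/2.
For Firm B: with q = P(Fight), equating High's and Low's payoffs gives q − 3 = −5q ⇒ q = 1/2.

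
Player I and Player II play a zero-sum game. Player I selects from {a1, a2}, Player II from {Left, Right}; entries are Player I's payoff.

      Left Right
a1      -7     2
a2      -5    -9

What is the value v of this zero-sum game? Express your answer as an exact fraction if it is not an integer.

Row minima: a1 → -7, a2 → -9; maximin = -7.
Column maxima: Left → -5, Right → 2; minimax = -5.
-7 ≠ -5, so there is no saddle point; optimal play is mixed.
Let Player I play a1 with probability p. Expected payoff against Left: (-7)p + (-5)(1−p) = −2p − 5; against Right: 2p + (-9)(1−p) = 11p − 9.
Setting these equal: −2p − 5 = 11p − 9 ⇒ −13p = -4 ⇒ p = 4/13, and the value is (-2)·(4/13) − 5 = -73/13.
For Player II: with q = P(Left), equating a1's and a2's payoffs gives −9q + 2 = 4q − 9 ⇒ q = 11/13.

-73/13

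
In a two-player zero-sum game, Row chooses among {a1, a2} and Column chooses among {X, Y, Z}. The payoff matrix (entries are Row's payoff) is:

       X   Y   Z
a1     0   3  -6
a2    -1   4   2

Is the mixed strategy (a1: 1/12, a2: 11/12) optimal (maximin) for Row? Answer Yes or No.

Against X this mix gives (1/12)·0 + (11/12)·(-1) = -11/12.
Against Y this mix gives (1/12)·3 + (11/12)·4 = 47/12.
Against Z this mix gives (1/12)·(-6) + (11/12)·2 = 4/3.
Column will play X, holding Row to -11/12. Shifting weight toward the row that does better against X would raise this floor (the equalizing mix achieves -2/3 against both X and Z), so the proposed strategy is not optimal.

No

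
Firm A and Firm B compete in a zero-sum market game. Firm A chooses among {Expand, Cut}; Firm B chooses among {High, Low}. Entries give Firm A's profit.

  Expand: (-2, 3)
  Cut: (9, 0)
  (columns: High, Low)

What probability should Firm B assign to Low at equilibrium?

Row minima: Expand → -2, Cut → 0; maximin = 0.
Column maxima: High → 9, Low → 3; minimax = 3.
0 ≠ 3, so there is no saddle point; optimal play is mixed.
Let Firm A play Expand with probability p. Expected payoff against High: (-2)p + 9(1−p) = −11p + 9; against Low: 3p + 0(1−p) = 3p.
Setting these equal: −11p + 9 = 3p ⇒ −14p = -9 ⇒ p = 9/14, and the value is (-11)·(9/14) + 9 = 27/14.
For Firm B: with q = P(High), equating Expand's and Cut's payoffs gives −5q + 3 = 9q ⇒ q = 3/14.

11/14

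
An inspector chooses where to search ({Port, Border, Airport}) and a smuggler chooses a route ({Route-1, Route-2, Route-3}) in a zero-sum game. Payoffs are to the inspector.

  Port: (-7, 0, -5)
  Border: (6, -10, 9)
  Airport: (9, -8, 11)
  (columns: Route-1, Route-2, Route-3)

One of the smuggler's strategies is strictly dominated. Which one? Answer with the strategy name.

Route-1 holds the inspector's payoff strictly below Route-3 in every row: -7 < -5, 6 < 9, 9 < 11.
So Route-3 is strictly dominated for the smuggler.

Route-3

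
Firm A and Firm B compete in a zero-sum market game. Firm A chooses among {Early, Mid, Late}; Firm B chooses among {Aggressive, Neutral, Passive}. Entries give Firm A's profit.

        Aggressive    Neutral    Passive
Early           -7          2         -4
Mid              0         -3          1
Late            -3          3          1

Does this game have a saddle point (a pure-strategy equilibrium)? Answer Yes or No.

Row minima: Early → -7, Mid → -3, Late → -3; maximin = -3.
Column maxima: Aggressive → 0, Neutral → 3, Passive → 1; minimax = 0.
-3 ≠ 0, so no pure-strategy equilibrium exists.

No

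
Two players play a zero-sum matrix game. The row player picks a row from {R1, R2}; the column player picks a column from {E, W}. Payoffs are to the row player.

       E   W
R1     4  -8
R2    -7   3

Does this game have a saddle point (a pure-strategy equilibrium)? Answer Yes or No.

Row minima: R1 → -8, R2 → -7; maximin = -7.
Column maxima: E → 4, W → 3; minimax = 3.
-7 ≠ 3, so no pure-strategy equilibrium exists.

No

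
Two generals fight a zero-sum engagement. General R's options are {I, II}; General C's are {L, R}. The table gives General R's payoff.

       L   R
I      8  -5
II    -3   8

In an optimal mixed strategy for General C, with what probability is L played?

Row minima: I → -5, II → -3; maximin = -3.
Column maxima: L → 8, R → 8; minimax = 8.
-3 ≠ 8, so there is no saddle point; optimal play is mixed.
Let General R play I with probability p. Expected payoff against L: 8p + (-3)(1−p) = 11p − 3; against R: (-5)p + 8(1−p) = −13p + 8.
Setting these equal: 11p − 3 = −13p + 8 ⇒ 24p = 11 ⇒ p = 11/24, and the value is (11)·(11/24) − 3 = 49/24.
For General C: with q = P(L), equating I's and II's payoffs gives 13q − 5 = −11q + 8 ⇒ q = 13/24.

13/24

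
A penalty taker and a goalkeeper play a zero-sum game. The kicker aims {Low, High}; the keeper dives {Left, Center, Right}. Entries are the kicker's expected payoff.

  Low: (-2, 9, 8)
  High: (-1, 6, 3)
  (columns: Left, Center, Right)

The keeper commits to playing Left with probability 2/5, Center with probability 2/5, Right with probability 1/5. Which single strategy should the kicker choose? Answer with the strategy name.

Low

Expected payoff of Low: (2/5)·(-2) + (2/5)·9 + (1/5)·8 = 22/5.
Expected payoff of High: (2/5)·(-1) + (2/5)·6 + (1/5)·3 = 13/5.
The largest is 22/5, so the kicker's best response is Low.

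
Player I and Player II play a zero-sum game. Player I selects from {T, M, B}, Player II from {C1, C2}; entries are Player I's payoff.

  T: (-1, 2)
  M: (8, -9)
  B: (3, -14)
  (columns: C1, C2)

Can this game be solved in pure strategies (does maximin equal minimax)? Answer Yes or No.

Row minima: T → -1, M → -9, B → -14; maximin = -1.
Column maxima: C1 → 8, C2 → 2; minimax = 2.
-1 ≠ 2, so no pure-strategy equilibrium exists.

No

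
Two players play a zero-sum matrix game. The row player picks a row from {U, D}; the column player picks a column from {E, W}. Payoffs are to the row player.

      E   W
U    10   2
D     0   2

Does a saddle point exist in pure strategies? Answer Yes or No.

Row minima: U → 2, D → 0; maximin = 2.
Column maxima: E → 10, W → 2; minimax = 2.
maximin = minimax = 2, so a saddle point exists.

Yes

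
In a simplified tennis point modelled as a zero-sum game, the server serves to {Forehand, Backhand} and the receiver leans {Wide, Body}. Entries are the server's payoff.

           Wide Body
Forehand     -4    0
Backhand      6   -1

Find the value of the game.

Row minima: Forehand → -4, Backhand → -1; maximin = -1.
Column maxima: Wide → 6, Body → 0; minimax = 0.
-1 ≠ 0, so there is no saddle point; optimal play is mixed.
Let the server play Forehand with probability p. Expected payoff against Wide: (-4)p + 6(1−p) = −10p + 6; against Body: 0p + (-1)(1−p) = p − 1.
Setting these equal: −10p + 6 = p − 1 ⇒ −11p = -7 ⇒ p = 7/11, and the value is (-10)·(7/11) + 6 = -4/11.
For the receiver: with q = P(Wide), equating Forehand's and Backhand's payoffs gives −4q = 7q − 1 ⇒ q = 1/11.

-4/11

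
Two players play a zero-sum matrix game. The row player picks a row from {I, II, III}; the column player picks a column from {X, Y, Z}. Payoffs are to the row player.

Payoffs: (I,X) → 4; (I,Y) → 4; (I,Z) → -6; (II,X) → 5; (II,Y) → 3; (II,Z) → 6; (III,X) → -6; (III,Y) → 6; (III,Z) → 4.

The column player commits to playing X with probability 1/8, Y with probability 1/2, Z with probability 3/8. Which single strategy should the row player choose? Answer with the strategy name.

II

Expected payoff of I: (1/8)·4 + (1/2)·4 + (3/8)·(-6) = 1/4.
Expected payoff of II: (1/8)·5 + (1/2)·3 + (3/8)·6 = 35/8.
Expected payoff of III: (1/8)·(-6) + (1/2)·6 + (3/8)·4 = 15/4.
The largest is 35/8, so the row player's best response is II.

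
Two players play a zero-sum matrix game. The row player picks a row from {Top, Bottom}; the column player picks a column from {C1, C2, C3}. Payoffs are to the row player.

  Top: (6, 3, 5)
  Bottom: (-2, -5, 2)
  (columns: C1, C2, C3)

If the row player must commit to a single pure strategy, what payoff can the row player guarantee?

Row minima: Top → 3, Bottom → -5.
The best of these is 3.

3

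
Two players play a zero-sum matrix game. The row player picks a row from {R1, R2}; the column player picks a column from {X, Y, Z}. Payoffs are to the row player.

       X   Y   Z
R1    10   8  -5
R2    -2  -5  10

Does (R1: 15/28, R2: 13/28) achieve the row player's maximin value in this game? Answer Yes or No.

Against X this mix gives (15/28)·10 + (13/28)·(-2) = 31/7.
Against Y this mix gives (15/28)·8 + (13/28)·(-5) = 55/28.
Against Z this mix gives (15/28)·(-5) + (13/28)·10 = 55/28.
All of the column player's active replies (Y, Z) yield 55/28, and no column does worse for the row player. The mix makes the column player indifferent and guarantees 55/28, so it is optimal.

Yes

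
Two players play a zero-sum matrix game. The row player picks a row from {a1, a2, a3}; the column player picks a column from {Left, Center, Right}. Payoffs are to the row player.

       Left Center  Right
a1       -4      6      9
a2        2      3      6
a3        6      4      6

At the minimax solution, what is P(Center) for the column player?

5/6

Row minima: a1 → -4, a2 → 2, a3 → 4; maximin = 4.
Column maxima: Left → 6, Center → 6, Right → 9; minimax = 6.
4 ≠ 6, so there is no saddle point; optimal play is mixed.
Right is strictly dominated by Center (it gives the row player strictly more in every row), so the column player never plays it.
With Right eliminated, a2 is strictly dominated by a3 (a3 gives the row player strictly more in every remaining column), so the row player never plays it.
On the remaining 2×2 (a1, a3 vs Left, Center):
Let the row player play a1 with probability p. Expected payoff against Left: (-4)p + 6(1−p) = −10p + 6; against Center: 6p + 4(1−p) = 2p + 4.
Setting these equal: −10p + 6 = 2p + 4 ⇒ −12p = -2 ⇒ p = 1/6, and the value is (-10)·(1/6) + 6 = 13/3.
For the column player: with q = P(Left), equating a1's and a3's payoffs gives −10q + 6 = 2q + 4 ⇒ q = 1/6.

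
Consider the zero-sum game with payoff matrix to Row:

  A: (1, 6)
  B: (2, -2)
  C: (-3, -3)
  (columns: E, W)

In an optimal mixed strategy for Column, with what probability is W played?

Row minima: A → 1, B → -2, C → -3; maximin = 1.
Column maxima: E → 2, W → 6; minimax = 2.
1 ≠ 2, so there is no saddle point; optimal play is mixed.
C is strictly dominated by A, so Row never plays it.
On the remaining 2×2 (A, B vs E, W):
Let Row play A with probability p. Expected payoff against E: 1p + 2(1−p) = −p + 2; against W: 6p + (-2)(1−p) = 8p − 2.
Setting these equal: −p + 2 = 8p − 2 ⇒ −9p = -4 ⇒ p = 4/9, and the value is (-1)·(4/9) + 2 = 14/9.
For Column: with q = P(E), equating A's and B's payoffs gives −5q + 6 = 4q − 2 ⇒ q = 8/9.

1/9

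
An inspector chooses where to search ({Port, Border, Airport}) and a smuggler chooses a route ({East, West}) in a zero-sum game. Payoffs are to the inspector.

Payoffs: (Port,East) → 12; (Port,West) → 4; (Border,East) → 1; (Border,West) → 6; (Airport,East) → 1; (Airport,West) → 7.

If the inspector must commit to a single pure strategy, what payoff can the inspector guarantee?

Row minima: Port → 4, Border → 1, Airport → 1.
The best of these is 4.

4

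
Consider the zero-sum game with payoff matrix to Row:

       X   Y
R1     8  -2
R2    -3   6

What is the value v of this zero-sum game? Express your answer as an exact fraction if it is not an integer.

42/19

Row minima: R1 → -2, R2 → -3; maximin = -2.
Column maxima: X → 8, Y → 6; minimax = 6.
-2 ≠ 6, so there is no saddle point; optimal play is mixed.
Let Row play R1 with probability p. Expected payoff against X: 8p + (-3)(1−p) = 11p − 3; against Y: (-2)p + 6(1−p) = −8p + 6.
Setting these equal: 11p − 3 = −8p + 6 ⇒ 19p = 9 ⇒ p = 9/19, and the value is (11)·(9/19) − 3 = 42/19.
For Column: with q = P(X), equating R1's and R2's payoffs gives 10q − 2 = −9q + 6 ⇒ q = 8/19.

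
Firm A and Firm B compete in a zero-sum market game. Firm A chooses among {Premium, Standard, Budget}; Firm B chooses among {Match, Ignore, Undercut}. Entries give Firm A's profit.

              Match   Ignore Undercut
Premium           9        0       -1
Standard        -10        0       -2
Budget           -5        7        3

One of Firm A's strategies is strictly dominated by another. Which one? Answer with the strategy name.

Budget gives a strictly higher payoff than Standard against every column: -5 > -10, 7 > 0, 3 > -2.
So Standard is strictly dominated and Firm A never plays it.

Standard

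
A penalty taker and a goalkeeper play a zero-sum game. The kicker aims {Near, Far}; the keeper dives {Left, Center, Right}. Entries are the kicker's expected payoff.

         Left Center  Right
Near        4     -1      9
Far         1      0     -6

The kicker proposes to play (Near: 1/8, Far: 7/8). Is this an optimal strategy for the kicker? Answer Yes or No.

Against Left this mix gives (1/8)·4 + (7/8)·1 = 11/8.
Against Center this mix gives (1/8)·(-1) + (7/8)·0 = -1/8.
Against Right this mix gives (1/8)·9 + (7/8)·(-6) = -33/8.
The keeper will play Right, holding the kicker to -33/8. Shifting weight toward the row that does better against Right would raise this floor (the equalizing mix achieves -3/8 against both Right and Center), so the proposed strategy is not optimal.

No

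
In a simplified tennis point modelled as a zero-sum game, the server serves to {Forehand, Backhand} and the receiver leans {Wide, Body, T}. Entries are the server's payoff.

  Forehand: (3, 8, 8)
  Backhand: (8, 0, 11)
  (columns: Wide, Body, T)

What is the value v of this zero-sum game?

Row minima: Forehand → 3, Backhand → 0; maximin = 3.
Column maxima: Wide → 8, Body → 8, T → 11; minimax = 8.
3 ≠ 8, so there is no saddle point; optimal play is mixed.
T is strictly dominated by Wide (it gives the server strictly more in every row), so the receiver never plays it.
On the remaining 2×2 (Forehand, Backhand vs Wide, Body):
Let the server play Forehand with probability p. Expected payoff against Wide: 3p + 8(1−p) = −5p + 8; against Body: 8p + 0(1−p) = 8p.
Setting these equal: −5p + 8 = 8p ⇒ −13p = -8 ⇒ p = 8/13, and the value is (-5)·(8/13) + 8 = 64/13.
For the receiver: with q = P(Wide), equating Forehand's and Backhand's payoffs gives −5q + 8 = 8q ⇒ q = 8/13.

64/13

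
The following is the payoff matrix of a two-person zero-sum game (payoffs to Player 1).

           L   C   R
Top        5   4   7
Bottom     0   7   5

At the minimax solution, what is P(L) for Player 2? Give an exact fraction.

3/8

Row minima: Top → 4, Bottom → 0; maximin = 4.
Column maxima: L → 5, C → 7, R → 7; minimax = 5.
4 ≠ 5, so there is no saddle point; optimal play is mixed.
R is strictly dominated by L (it gives Player 1 strictly more in every row), so Player 2 never plays it.
On the remaining 2×2 (Top, Bottom vs L, C):
Let Player 1 play Top with probability p. Expected payoff against L: 5p + 0(1−p) = 5p; against C: 4p + 7(1−p) = −3p + 7.
Setting these equal: 5p = −3p + 7 ⇒ 8p = 7 ⇒ p = 7/8, and the value is (5)·(7/8) = 35/8.
For Player 2: with q = P(L), equating Top's and Bottom's payoffs gives q + 4 = −7q + 7 ⇒ q = 3/8.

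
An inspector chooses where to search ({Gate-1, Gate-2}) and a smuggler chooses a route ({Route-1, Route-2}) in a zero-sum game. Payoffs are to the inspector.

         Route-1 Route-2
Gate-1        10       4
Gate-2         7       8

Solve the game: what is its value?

Row minima: Gate-1 → 4, Gate-2 → 7; maximin = 7.
Column maxima: Route-1 → 10, Route-2 → 8; minimax = 8.
7 ≠ 8, so there is no saddle point; optimal play is mixed.
Let the inspector play Gate-1 with probability p. Expected payoff against Route-1: 10p + 7(1−p) = 3p + 7; against Route-2: 4p + 8(1−p) = −4p + 8.
Setting these equal: 3p + 7 = −4p + 8 ⇒ 7p = 1 ⇒ p = 1/7, and the value is (3)·(1/7) + 7 = 52/7.
For the smuggler: with q = P(Route-1), equating Gate-1's and Gate-2's payoffs gives 6q + 4 = −q + 8 ⇒ q = 4/7.

52/7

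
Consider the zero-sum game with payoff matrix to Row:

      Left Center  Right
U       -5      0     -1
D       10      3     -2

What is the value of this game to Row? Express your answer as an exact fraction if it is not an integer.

Row minima: U → -5, D → -2; maximin = -2.
Column maxima: Left → 10, Center → 3, Right → -1; minimax = -1.
-2 ≠ -1, so there is no saddle point; optimal play is mixed.
Center is strictly dominated by Right (it gives Row strictly more in every row), so Column never plays it.
On the remaining 2×2 (U, D vs Left, Right):
Let Row play U with probability p. Expected payoff against Left: (-5)p + 10(1−p) = −15p + 10; against Right: (-1)p + (-2)(1−p) = p − 2.
Setting these equal: −15p + 10 = p − 2 ⇒ −16p = -12 ⇒ p = 3/4, and the value is (-15)·(3/4) + 10 = -5/4.
For Column: with q = P(Left), equating U's and D's payoffs gives −4q − 1 = 12q − 2 ⇒ q = 1/16.

-5/4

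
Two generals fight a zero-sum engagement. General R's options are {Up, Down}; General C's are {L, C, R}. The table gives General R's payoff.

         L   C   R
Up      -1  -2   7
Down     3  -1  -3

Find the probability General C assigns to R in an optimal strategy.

Row minima: Up → -2, Down → -3; maximin = -2.
Column maxima: L → 3, C → -1, R → 7; minimax = -1.
-2 ≠ -1, so there is no saddle point; optimal play is mixed.
L is strictly dominated by C (it gives General R strictly more in every row), so General C never plays it.
On the remaining 2×2 (Up, Down vs C, R):
Let General R play Up with probability p. Expected payoff against C: (-2)p + (-1)(1−p) = −p − 1; against R: 7p + (-3)(1−p) = 10p − 3.
Setting these equal: −p − 1 = 10p − 3 ⇒ −11p = -2 ⇒ p = 2/11, and the value is (-1)·(2/11) − 1 = -13/11.
For General C: with q = P(C), equating Up's and Down's payoffs gives −9q + 7 = 2q − 3 ⇒ q = 10/11.

1/11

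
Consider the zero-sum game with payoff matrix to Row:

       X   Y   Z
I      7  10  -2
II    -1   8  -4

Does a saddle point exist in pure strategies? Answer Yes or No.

Row minima: I → -2, II → -4; maximin = -2.
Column maxima: X → 7, Y → 10, Z → -2; minimax = -2.
maximin = minimax = -2, so a saddle point exists.

Yes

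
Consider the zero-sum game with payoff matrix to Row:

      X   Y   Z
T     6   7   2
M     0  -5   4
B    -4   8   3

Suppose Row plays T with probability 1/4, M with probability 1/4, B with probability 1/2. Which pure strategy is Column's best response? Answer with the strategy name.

X

If Column plays X, Row's expected payoff is (1/4)·6 + (1/4)·0 + (1/2)·(-4) = -1/2.
If Column plays Y, Row's expected payoff is (1/4)·7 + (1/4)·(-5) + (1/2)·8 = 9/2.
If Column plays Z, Row's expected payoff is (1/4)·2 + (1/4)·4 + (1/2)·3 = 3.
Column minimizes Row's payoff; the smallest is -1/2, so the best response is X.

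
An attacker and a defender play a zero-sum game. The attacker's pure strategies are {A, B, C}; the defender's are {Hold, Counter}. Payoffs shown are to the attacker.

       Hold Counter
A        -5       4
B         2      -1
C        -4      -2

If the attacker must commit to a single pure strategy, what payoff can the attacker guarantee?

-1

Row minima: A → -5, B → -1, C → -4.
The best of these is -1.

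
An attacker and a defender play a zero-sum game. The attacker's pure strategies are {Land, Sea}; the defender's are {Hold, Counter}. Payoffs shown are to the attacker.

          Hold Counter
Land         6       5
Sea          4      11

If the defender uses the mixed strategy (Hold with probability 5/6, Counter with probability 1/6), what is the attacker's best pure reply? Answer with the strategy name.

Land

Expected payoff of Land: (5/6)·6 + (1/6)·5 = 35/6.
Expected payoff of Sea: (5/6)·4 + (1/6)·11 = 31/6.
The largest is 35/6, so the attacker's best response is Land.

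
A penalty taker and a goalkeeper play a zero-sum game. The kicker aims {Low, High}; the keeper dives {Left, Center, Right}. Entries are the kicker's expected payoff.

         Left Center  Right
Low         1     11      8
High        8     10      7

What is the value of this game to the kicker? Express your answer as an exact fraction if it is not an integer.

57/8

Row minima: Low → 1, High → 7; maximin = 7.
Column maxima: Left → 8, Center → 11, Right → 8; minimax = 8.
7 ≠ 8, so there is no saddle point; optimal play is mixed.
Center is strictly dominated by Left (it gives the kicker strictly more in every row), so the keeper never plays it.
On the remaining 2×2 (Low, High vs Left, Right):
Let the kicker play Low with probability p. Expected payoff against Left: 1p + 8(1−p) = −7p + 8; against Right: 8p + 7(1−p) = p + 7.
Setting these equal: −7p + 8 = p + 7 ⇒ −8p = -1 ⇒ p = 1/8, and the value is (-7)·(1/8) + 8 = 57/8.
For the keeper: with q = P(Left), equating Low's and High's payoffs gives −7q + 8 = q + 7 ⇒ q = 1/8.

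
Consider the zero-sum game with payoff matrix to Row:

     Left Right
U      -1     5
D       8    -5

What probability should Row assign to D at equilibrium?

Row minima: U → -1, D → -5; maximin = -1.
Column maxima: Left → 8, Right → 5; minimax = 5.
-1 ≠ 5, so there is no saddle point; optimal play is mixed.
Let Row play U with probability p. Expected payoff against Left: (-1)p + 8(1−p) = −9p + 8; against Right: 5p + (-5)(1−p) = 10p − 5.
Setting these equal: −9p + 8 = 10p − 5 ⇒ −19p = -13 ⇒ p = 13/19, and the value is (-9)·(13/19) + 8 = 35/19.
For Column: with q = P(Left), equating U's and D's payoffs gives −6q + 5 = 13q − 5 ⇒ q = 10/19.

6/19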